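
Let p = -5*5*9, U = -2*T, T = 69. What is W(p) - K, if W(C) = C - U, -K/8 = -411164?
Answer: -3289399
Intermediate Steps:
U = -138 (U = -2*69 = -138)
K = 3289312 (K = -8*(-411164) = 3289312)
p = -225 (p = -25*9 = -225)
W(C) = 138 + C (W(C) = C - 1*(-138) = C + 138 = 138 + C)
W(p) - K = (138 - 225) - 1*3289312 = -87 - 3289312 = -3289399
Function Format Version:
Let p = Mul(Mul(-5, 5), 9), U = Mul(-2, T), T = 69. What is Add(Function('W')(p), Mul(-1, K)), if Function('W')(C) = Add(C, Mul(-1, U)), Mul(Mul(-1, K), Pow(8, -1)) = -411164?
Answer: -3289399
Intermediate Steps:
U = -138 (U = Mul(-2, 69) = -138)
K = 3289312 (K = Mul(-8, -411164) = 3289312)
p = -225 (p = Mul(-25, 9) = -225)
Function('W')(C) = Add(138, C) (Function('W')(C) = Add(C, Mul(-1, -138)) = Add(C, 138) = Add(138, C))
Add(Function('W')(p), Mul(-1, K)) = Add(Add(138, -225), Mul(-1, 3289312)) = Add(-87, -3289312) = -3289399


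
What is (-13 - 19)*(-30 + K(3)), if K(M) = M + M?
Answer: 768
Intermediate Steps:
K(M) = 2*M
(-13 - 19)*(-30 + K(3)) = (-13 - 19)*(-30 + 2*3) = -32*(-30 + 6) = -32*(-24) = 768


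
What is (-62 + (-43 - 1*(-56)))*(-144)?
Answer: 7056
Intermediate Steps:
(-62 + (-43 - 1*(-56)))*(-144) = (-62 + (-43 + 56))*(-144) = (-62 + 13)*(-144) = -49*(-144) = 7056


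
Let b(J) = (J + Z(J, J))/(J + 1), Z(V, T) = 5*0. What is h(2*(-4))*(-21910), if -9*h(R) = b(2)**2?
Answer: 87640/81 ≈ 1082.0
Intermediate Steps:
Z(V, T) = 0
b(J) = J/(1 + J) (b(J) = (J + 0)/(J + 1) = J/(1 + J))
h(R) = -4/81 (h(R) = -4/(1 + 2)**2/9 = -(2/3)**2/9 = -1/9*4/9 = -4/81)
h(2*(-4))*(-21910) = -4/81*(-21910) = 87640/81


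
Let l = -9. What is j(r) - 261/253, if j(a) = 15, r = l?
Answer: 3534/253 ≈ 13.968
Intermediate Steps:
r = -9
j(r) - 261/253 = 15 - 261/253 = 3534/253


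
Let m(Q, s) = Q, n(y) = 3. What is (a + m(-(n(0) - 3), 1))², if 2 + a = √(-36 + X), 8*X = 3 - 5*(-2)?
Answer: (8 - 5*I*√22)²/16 ≈ -30.375 - 23.452*I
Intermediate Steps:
X = 13/8 (X = (3 - 5*(-2))/8 = (3 + 10)/8 = (⅛)*13 = 13/8 ≈ 1.6250)
a = -2 + 5*I*√22/4 (a = -2 + √(-36 + 13/8) = -2 + √(-275/8) = -2 + 5*I*√22/4 ≈ -2.0 + 5.863*I)
(a + m(-(n(0) - 3), 1))² = ((-2 + 5*I*√22/4) - (3 - 3))² = ((-2 + 5*I*√22/4) - 1*0)² = ((-2 + 5*I*√22/4) + 0)² = (-2 + 5*I*√22/4)²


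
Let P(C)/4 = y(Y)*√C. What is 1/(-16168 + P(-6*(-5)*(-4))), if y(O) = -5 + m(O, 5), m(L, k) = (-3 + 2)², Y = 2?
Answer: I/(8*(-2021*I + 4*√30)) ≈ -6.1843e-5 + 6.7042e-7*I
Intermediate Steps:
m(L, k) = 1 (m(L, k) = (-1)² = 1)
y(O) = -4 (y(O) = -5 + 1 = -4)
P(C) = -16*√C (P(C) = 4*(-4*√C) = -16*√C)
1/(-16168 + P(-6*(-5)*(-4))) = 1/(-16168 - 16*2*I*√30) = 1/(-16168 - 32*I*√30)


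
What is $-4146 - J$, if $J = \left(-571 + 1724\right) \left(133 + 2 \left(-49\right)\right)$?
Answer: $-44501$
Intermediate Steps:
$J = 40355$ ($J = 1153 \left(133 - 98\right) = 1153 \cdot 35 = 40355$)
$-4146 - J = -4146 - 40355 = -44501$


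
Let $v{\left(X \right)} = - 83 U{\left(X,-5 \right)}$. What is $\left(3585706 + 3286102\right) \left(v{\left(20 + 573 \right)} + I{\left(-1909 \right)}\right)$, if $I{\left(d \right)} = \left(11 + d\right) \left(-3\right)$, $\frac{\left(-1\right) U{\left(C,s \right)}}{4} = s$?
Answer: $27720873472$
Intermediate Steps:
$U{\left(C,s \right)} = - 4 s$
$I{\left(d \right)} = -33 - 3 d$
$v{\left(X \right)} = -1660$ ($v{\left(X \right)} = - 83 \left(\left(-4\right) \left(-5\right)\right) = \left(-83\right) 20 = -1660$)
$\left(3585706 + 3286102\right) \left(v{\left(20 + 573 \right)} + I{\left(-1909 \right)}\right) = \left(3585706 + 3286102\right) \left(-1660 - -5694\right) = 6871808 \left(-1660 + \left(-33 + 5727\right)\right) = 6871808 \left(-1660 + 5694\right) = 6871808 \cdot 4034 = 27720873472$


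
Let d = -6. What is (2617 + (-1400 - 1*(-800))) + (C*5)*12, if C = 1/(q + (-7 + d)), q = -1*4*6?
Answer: 74569/37 ≈ 2015.4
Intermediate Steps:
q = -24 (q = -4*6 = -24)
C = -1/37 (C = 1/(-24 + (-7 - 6)) = 1/(-24 - 13) = 1/(-37) = -1/37 ≈ -0.027027)
(2617 + (-1400 - 1*(-800))) + (C*5)*12 = (2617 + (-1400 - 1*(-800))) - 1/37*5*12 = (2617 + (-1400 + 800)) - 5/37*12 = (2617 - 600) - 60/37 = 2017 - 60/37 = 74569/37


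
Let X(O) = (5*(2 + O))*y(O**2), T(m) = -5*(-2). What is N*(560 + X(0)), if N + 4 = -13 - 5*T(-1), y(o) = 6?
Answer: -41540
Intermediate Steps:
T(m) = 10
X(O) = 60 + 30*O (X(O) = (5*(2 + O))*6 = (10 + 5*O)*6 = 60 + 30*O)
N = -67 (N = -4 + (-13 - 5*10) = -4 + (-13 - 50) = -4 - 63 = -67)
N*(560 + X(0)) = -67*(560 + (60 + 30*0)) = -67*(560 + (60 + 0)) = -67*(560 + 60) = -67*620 = -41540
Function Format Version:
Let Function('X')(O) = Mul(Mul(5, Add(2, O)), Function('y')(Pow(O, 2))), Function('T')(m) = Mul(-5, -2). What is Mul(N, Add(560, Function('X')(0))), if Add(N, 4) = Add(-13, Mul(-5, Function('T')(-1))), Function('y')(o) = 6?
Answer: -41540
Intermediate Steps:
Function('T')(m) = 10
Function('X')(O) = Add(60, Mul(30, O)) (Function('X')(O) = Mul(Mul(5, Add(2, O)), 6) = Mul(Add(10, Mul(5, O)), 6) = Add(60, Mul(30, O)))
N = -67 (N = Add(-4, Add(-13, Mul(-5, 10))) = Add(-4, Add(-13, -50)) = Add(-4, -63) = -67)
Mul(N, Add(560, Function('X')(0))) = Mul(-67, Add(560, Add(60, Mul(30, 0)))) = Mul(-67, Add(560, Add(60, 0))) = Mul(-67, Add(560, 60)) = Mul(-67, 620) = -41540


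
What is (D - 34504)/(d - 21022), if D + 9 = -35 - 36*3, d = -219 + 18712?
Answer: 11552/843 ≈ 13.703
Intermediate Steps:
d = 18493
D = -152 (D = -9 + (-35 - 36*3) = -9 + (-35 - 108) = -9 - 143 = -152)
(D - 34504)/(d - 21022) = (-152 - 34504)/(18493 - 21022) = -34656/(-2529) = -34656*(-1/2529) = 11552/843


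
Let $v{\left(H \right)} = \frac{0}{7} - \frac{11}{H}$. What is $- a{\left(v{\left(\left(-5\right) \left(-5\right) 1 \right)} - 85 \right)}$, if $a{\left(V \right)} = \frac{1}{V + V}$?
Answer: $\frac{25}{4272} \approx 0.0058521$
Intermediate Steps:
$v{\left(H \right)} = - \frac{11}{H}$ ($v{\left(H \right)} = 0 \cdot \frac{1}{7} - \frac{11}{H} = 0 - \frac{11}{H} = - \frac{11}{H}$)
$a{\left(V \right)} = \frac{1}{2 V}$
$- a{\left(v{\left(\left(-5\right) \left(-5\right) 1 \right)} - 85 \right)} = - \frac{1}{2 \left(- \frac{11}{\left(-5\right) \left(-5\right) 1} - 85\right)} = - \frac{1}{2 \left(- \frac{11}{25 \cdot 1} - 85\right)} = - \frac{1}{2 \left(- \frac{11}{25} - 85\right)} = - \frac{1}{2 \left(- \frac{2136}{25}\right)} = - \frac{-25}{2 \cdot 2136} = \left(-1\right) \left(- \frac{25}{4272}\right) = \frac{25}{4272}$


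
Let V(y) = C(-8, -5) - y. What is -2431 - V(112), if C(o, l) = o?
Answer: -2311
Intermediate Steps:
V(y) = -8 - y
-2431 - V(112) = -2431 - (-8 - 1*112) = -2431 - (-8 - 112) = -2431 - 1*(-120) = -2431 + 120 = -2311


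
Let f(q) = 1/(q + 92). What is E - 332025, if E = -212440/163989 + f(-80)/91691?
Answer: -19969808396701397/60145261596 ≈ -3.3203e+5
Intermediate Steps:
f(q) = 1/(92 + q)
E = -77915289497/60145261596 (E = -212440/163989 + 1/((92 - 80)*91691) = -212440*1/163989 + (1/91691)/12 = -212440/163989 + (1/12)*(1/91691) = -212440/163989 + 1/1100292 = -77915289497/60145261596 ≈ -1.2955)
E - 332025 = -77915289497/60145261596 - 332025 = -19969808396701397/60145261596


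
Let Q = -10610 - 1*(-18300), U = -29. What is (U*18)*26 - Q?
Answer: -21262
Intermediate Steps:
Q = 7690 (Q = -10610 + 18300 = 7690)
(U*18)*26 - Q = -29*18*26 - 1*7690 = -522*26 - 7690 = -13572 - 7690 = -21262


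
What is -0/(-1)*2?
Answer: 0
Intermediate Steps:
-0/(-1)*2 = -0*(-1)*2 = -13*0*2 = 0*2 = 0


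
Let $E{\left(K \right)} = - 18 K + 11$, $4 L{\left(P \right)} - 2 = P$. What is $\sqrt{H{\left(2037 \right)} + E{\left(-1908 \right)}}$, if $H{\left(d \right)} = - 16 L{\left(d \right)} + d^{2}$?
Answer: $12 \sqrt{28997} \approx 2043.4$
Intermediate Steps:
$L{\left(P \right)} = \frac{1}{2} + \frac{P}{4}$
$E{\left(K \right)} = 11 - 18 K$
$H{\left(d \right)} = -8 + d^{2} - 4 d$ ($H{\left(d \right)} = - 16 \left(\frac{1}{2} + \frac{d}{4}\right) + d^{2} = \left(-8 - 4 d\right) + d^{2} = -8 + d^{2} - 4 d$)
$\sqrt{H{\left(2037 \right)} + E{\left(-1908 \right)}} = \sqrt{\left(-8 + 2037^{2} - 8148\right) + \left(11 - -34344\right)} = \sqrt{\left(-8 + 4149369 - 8148\right) + \left(11 + 34344\right)} = \sqrt{4141213 + 34355} = \sqrt{4175568} = 12 \sqrt{28997}$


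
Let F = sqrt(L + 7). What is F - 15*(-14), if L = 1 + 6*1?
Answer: 210 + sqrt(14) ≈ 213.74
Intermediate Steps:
L = 7 (L = 1 + 6 = 7)
F = sqrt(14) (F = sqrt(7 + 7) = sqrt(14) ≈ 3.7417)
F - 15*(-14) = sqrt(14) - 15*(-14) = sqrt(14) + 210 = 210 + sqrt(14)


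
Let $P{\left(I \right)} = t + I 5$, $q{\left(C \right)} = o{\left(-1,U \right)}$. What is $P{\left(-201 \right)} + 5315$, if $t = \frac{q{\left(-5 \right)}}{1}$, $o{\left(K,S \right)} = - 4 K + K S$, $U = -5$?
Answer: $4319$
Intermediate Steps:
$q{\left(C \right)} = 9$ ($q{\left(C \right)} = - (-4 - 5) = \left(-1\right) \left(-9\right) = 9$)
$t = 9$ ($t = \frac{9}{1} = 9 \cdot 1 = 9$)
$P{\left(I \right)} = 9 + 5 I$ ($P{\left(I \right)} = 9 + I 5 = 9 + 5 I$)
$P{\left(-201 \right)} + 5315 = \left(9 + 5 \left(-201\right)\right) + 5315 = \left(9 - 1005\right) + 5315 = -996 + 5315 = 4319$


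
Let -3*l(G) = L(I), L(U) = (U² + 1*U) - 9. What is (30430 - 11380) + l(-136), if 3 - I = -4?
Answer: 57103/3 ≈ 19034.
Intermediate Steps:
I = 7 (I = 3 - 1*(-4) = 3 + 4 = 7)
L(U) = -9 + U + U² (L(U) = (U² + U) - 9 = (U + U²) - 9 = -9 + U + U²)
l(G) = -47/3 (l(G) = -(-9 + 7 + 7²)/3 = -(-9 + 7 + 49)/3 = -⅓*47 = -47/3)
(30430 - 11380) + l(-136) = (30430 - 11380) - 47/3 = 19050 - 47/3 = 57103/3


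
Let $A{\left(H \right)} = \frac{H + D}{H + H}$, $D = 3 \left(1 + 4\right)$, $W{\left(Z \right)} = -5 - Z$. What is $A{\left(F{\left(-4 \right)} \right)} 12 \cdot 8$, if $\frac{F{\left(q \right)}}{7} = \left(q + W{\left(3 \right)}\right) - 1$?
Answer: $\frac{3648}{91} \approx 40.088$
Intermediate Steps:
$D = 15$ ($D = 3 \cdot 5 = 15$)
$F{\left(q \right)} = -63 + 7 q$ ($F{\left(q \right)} = 7 \left(\left(q - 8\right) - 1\right) = 7 \left(\left(-8 + q\right) - 1\right) = 7 \left(-9 + q\right) = -63 + 7 q$)
$A{\left(H \right)} = \frac{15 + H}{2 H}$ ($A{\left(H \right)} = \frac{H + 15}{H + H} = \frac{15 + H}{2 H}$)
$A{\left(F{\left(-4 \right)} \right)} 12 \cdot 8 = \frac{15 + \left(-63 + 7 \left(-4\right)\right)}{2 \left(-63 + 7 \left(-4\right)\right)} 12 \cdot 8 = \frac{15 - 91}{2 \left(-63 - 28\right)} 12 \cdot 8 = \frac{15 - 91}{2 \left(-91\right)} 12 \cdot 8 = \frac{1}{2} \left(- \frac{1}{91}\right) \left(-76\right) 12 \cdot 8 = \frac{38}{91} \cdot 12 \cdot 8 = \frac{456}{91} \cdot 8 = \frac{3648}{91}$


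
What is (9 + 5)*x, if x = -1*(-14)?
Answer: 196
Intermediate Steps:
x = 14
(9 + 5)*x = (9 + 5)*14 = 14*14 = 196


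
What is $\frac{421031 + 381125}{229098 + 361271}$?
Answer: $\frac{802156}{590369} \approx 1.3587$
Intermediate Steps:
$\frac{421031 + 381125}{229098 + 361271} = \frac{802156}{590369}$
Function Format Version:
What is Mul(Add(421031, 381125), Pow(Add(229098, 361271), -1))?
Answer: Rational(802156, 590369) ≈ 1.3587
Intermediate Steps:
Mul(Add(421031, 381125), Pow(Add(229098, 361271), -1)) = Mul(802156, Pow(590369, -1)) = Mul(802156, Rational(1, 590369)) = Rational(802156, 590369)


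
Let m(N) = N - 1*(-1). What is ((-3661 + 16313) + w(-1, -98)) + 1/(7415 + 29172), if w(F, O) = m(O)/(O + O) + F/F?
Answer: 90738870091/7171052 ≈ 12654.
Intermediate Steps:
m(N) = 1 + N (m(N) = N + 1 = 1 + N)
w(F, O) = 1 + (1 + O)/(2*O) (w(F, O) = (1 + O)/(O + O) + F/F = (1 + O)/((2*O)) + 1 = (1 + O)*(1/(2*O)) + 1 = (1 + O)/(2*O) + 1 = 1 + (1 + O)/(2*O))
((-3661 + 16313) + w(-1, -98)) + 1/(7415 + 29172) = ((-3661 + 16313) + (½)*(1 + 3*(-98))/(-98)) + 1/(7415 + 29172) = (12652 + (½)*(-1/98)*(1 - 294)) + 1/36587 = (12652 + (½)*(-1/98)*(-293)) + 1/36587 = (12652 + 293/196) + 1/36587 = 2480085/196 + 1/36587 = 90738870091/7171052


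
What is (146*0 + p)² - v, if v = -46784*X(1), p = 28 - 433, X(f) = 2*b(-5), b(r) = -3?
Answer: -116679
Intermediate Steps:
X(f) = -6 (X(f) = 2*(-3) = -6)
p = -405
v = 280704 (v = -46784*(-6) = 280704)
(146*0 + p)² - v = (146*0 - 405)² - 1*280704 = (0 - 405)² - 280704 = (-405)² - 280704 = 164025 - 280704 = -116679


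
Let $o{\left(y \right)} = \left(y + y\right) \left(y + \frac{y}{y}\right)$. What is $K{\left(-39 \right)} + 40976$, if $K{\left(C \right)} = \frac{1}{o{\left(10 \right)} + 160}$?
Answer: $\frac{15570881}{380} \approx 40976.0$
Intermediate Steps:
$o{\left(y \right)} = 2 y \left(1 + y\right)$ ($o{\left(y \right)} = 2 y \left(y + 1\right) = 2 y \left(1 + y\right)$)
$K{\left(C \right)} = \frac{1}{380}$ ($K{\left(C \right)} = \frac{1}{2 \cdot 10 \left(1 + 10\right) + 160} = \frac{1}{2 \cdot 10 \cdot 11 + 160} = \frac{1}{220 + 160} = \frac{1}{380}$)
$K{\left(-39 \right)} + 40976 = \frac{1}{380} + 40976 = \frac{15570881}{380}$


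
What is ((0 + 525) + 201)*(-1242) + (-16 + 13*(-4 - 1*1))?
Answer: -901773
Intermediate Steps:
((0 + 525) + 201)*(-1242) + (-16 + 13*(-4 - 1*1)) = (525 + 201)*(-1242) + (-16 + 13*(-4 - 1)) = 726*(-1242) + (-16 + 13*(-5)) = -901692 + (-16 - 65) = -901692 - 81 = -901773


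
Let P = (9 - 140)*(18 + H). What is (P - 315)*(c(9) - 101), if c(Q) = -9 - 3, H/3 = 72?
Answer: 3499497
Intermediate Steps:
H = 216 (H = 3*72 = 216)
c(Q) = -12
P = -30654 (P = (9 - 140)*(18 + 216) = -131*234 = -30654)
(P - 315)*(c(9) - 101) = (-30654 - 315)*(-12 - 101) = -30969*(-113) = 3499497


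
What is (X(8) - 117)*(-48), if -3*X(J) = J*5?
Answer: 6256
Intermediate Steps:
X(J) = -5*J/3 (X(J) = -J*5/3 = -5*J/3)
(X(8) - 117)*(-48) = (-5/3*8 - 117)*(-48) = (-40/3 - 117)*(-48) = -391/3*(-48) = 6256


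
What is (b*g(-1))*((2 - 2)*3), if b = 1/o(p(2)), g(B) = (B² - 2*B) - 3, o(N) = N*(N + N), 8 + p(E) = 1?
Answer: 0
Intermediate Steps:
p(E) = -7 (p(E) = -8 + 1 = -7)
o(N) = 2*N² (o(N) = N*(2*N) = 2*N²)
g(B) = -3 + B² - 2*B
b = 1/98 (b = 1/(2*(-7)²) = 1/(2*49) = 1/98 ≈ 0.010204)
(b*g(-1))*((2 - 2)*3) = ((-3 + (-1)² - 2*(-1))/98)*((2 - 2)*3) = ((-3 + 1 + 2)/98)*(0*3) = ((1/98)*0)*0 = 0*0 = 0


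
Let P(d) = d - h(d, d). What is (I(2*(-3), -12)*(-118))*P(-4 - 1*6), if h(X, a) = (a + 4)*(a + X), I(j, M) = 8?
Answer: 122720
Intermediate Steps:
h(X, a) = (4 + a)*(X + a)
P(d) = -7*d - 2*d² (P(d) = d - (d² + 4*d + 4*d + d*d) = d - (d² + 4*d + 4*d + d²) = d - (2*d² + 8*d) = d + (-8*d - 2*d²) = -7*d - 2*d²)
(I(2*(-3), -12)*(-118))*P(-4 - 1*6) = (8*(-118))*((-4 - 1*6)*(-7 - 2*(-4 - 1*6))) = -944*(-4 - 6)*(-7 - 2*(-4 - 6)) = -(-9440)*(-7 - 2*(-10)) = -(-9440)*(-7 + 20) = -(-9440)*13 = -944*(-130) = 122720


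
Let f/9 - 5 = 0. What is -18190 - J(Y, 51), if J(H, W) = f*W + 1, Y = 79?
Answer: -20486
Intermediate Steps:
f = 45 (f = 45 + 9*0 = 45 + 0 = 45)
J(H, W) = 1 + 45*W (J(H, W) = 45*W + 1 = 1 + 45*W)
-18190 - J(Y, 51) = -18190 - (1 + 45*51) = -18190 - (1 + 2295) = -18190 - 1*2296 = -18190 - 2296 = -20486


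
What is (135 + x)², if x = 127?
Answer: 68644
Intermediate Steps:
(135 + x)² = (135 + 127)² = 262² = 68644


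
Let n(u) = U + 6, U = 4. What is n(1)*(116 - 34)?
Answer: 820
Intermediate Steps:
n(u) = 10 (n(u) = 4 + 6 = 10)
n(1)*(116 - 34) = 10*(116 - 34) = 10*82 = 820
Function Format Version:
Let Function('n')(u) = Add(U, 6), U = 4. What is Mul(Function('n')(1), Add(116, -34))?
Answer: 820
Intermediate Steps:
Function('n')(u) = 10 (Function('n')(u) = Add(4, 6) = 10)
Mul(Function('n')(1), Add(116, -34)) = Mul(10, Add(116, -34)) = Mul(10, 82) = 820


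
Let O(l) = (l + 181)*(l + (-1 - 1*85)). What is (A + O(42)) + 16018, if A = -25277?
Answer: -19071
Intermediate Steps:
O(l) = (-86 + l)*(181 + l) (O(l) = (181 + l)*(l + (-1 - 85)) = (181 + l)*(l - 86) = (181 + l)*(-86 + l) = (-86 + l)*(181 + l))
(A + O(42)) + 16018 = (-25277 + (-15566 + 42**2 + 95*42)) + 16018 = (-25277 + (-15566 + 1764 + 3990)) + 16018 = (-25277 - 9812) + 16018 = -35089 + 16018 = -19071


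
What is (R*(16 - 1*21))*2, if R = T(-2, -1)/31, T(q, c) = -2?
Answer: 20/31 ≈ 0.64516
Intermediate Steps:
R = -2/31 ≈ -0.064516
(R*(16 - 1*21))*2 = -2*(16 - 1*21)/31*2 = -2*(16 - 21)/31*2 = -2/31*(-5)*2 = (10/31)*2 = 20/31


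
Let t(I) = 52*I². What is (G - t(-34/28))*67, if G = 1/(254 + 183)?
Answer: -109997920/21413 ≈ -5137.0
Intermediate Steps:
G = 1/437 ≈ 0.0022883
(G - t(-34/28))*67 = (1/437 - 52*(-34/28)²)*67 = (1/437 - 52*(-34*1/28)²)*67 = (1/437 - 52*(-17/14)²)*67 = (1/437 - 52*289/196)*67 = (1/437 - 1*3757/49)*67 = (1/437 - 3757/49)*67 = -1641760/21413*67 = -109997920/21413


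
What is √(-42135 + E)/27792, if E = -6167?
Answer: I*√48302/27792 ≈ 0.0079079*I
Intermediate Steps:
√(-42135 + E)/27792 = √(-42135 - 6167)/27792 = √(-48302)*(1/27792) = (I*√48302)*(1/27792) = I*√48302/27792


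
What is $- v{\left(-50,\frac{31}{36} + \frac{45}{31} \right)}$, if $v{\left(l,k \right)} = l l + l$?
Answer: $-2450$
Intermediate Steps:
$v{\left(l,k \right)} = l + l^{2}$ ($v{\left(l,k \right)} = l^{2} + l = l + l^{2}$)
$- v{\left(-50,\frac{31}{36} + \frac{45}{31} \right)} = - \left(-50\right) \left(1 - 50\right) = - \left(-50\right) \left(-49\right) = \left(-1\right) 2450 = -2450$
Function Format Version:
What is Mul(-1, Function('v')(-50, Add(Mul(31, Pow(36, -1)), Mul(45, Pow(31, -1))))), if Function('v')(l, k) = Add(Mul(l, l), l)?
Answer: -2450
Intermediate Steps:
Function('v')(l, k) = Add(l, Pow(l, 2)) (Function('v')(l, k) = Add(Pow(l, 2), l) = Add(l, Pow(l, 2)))
Mul(-1, Function('v')(-50, Add(Mul(31, Pow(36, -1)), Mul(45, Pow(31, -1))))) = Mul(-1, Mul(-50, Add(1, -50))) = Mul(-1, Mul(-50, -49)) = Mul(-1, 2450) = -2450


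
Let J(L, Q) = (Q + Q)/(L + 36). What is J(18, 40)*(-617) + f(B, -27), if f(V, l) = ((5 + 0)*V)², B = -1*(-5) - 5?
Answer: -24680/27 ≈ -914.07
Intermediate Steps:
B = 0 (B = 5 - 5 = 0)
J(L, Q) = 2*Q/(36 + L) (J(L, Q) = (2*Q)/(36 + L) = 2*Q/(36 + L))
f(V, l) = 25*V² (f(V, l) = (5*V)² = 25*V²)
J(18, 40)*(-617) + f(B, -27) = (2*40/(36 + 18))*(-617) + 25*0² = (2*40/54)*(-617) + 25*0 = (2*40*(1/54))*(-617) + 0 = (40/27)*(-617) + 0 = -24680/27 + 0 = -24680/27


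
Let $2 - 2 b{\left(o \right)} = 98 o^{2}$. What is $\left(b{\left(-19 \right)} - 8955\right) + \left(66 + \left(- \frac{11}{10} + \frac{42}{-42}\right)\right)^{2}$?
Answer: $- \frac{2255979}{100} \approx -22560.0$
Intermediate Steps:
$b{\left(o \right)} = 1 - 49 o^{2}$ ($b{\left(o \right)} = 1 - \frac{98 o^{2}}{2} = 1 - 49 o^{2}$)
$\left(b{\left(-19 \right)} - 8955\right) + \left(66 + \left(- \frac{11}{10} + \frac{42}{-42}\right)\right)^{2} = \left(\left(1 - 49 \left(-19\right)^{2}\right) - 8955\right) + \left(66 + \left(- \frac{11}{10} + \frac{42}{-42}\right)\right)^{2} = \left(\left(1 - 17689\right) - 8955\right) + \left(66 + \left(\left(-11\right) \frac{1}{10} + 42 \left(- \frac{1}{42}\right)\right)\right)^{2} = \left(\left(1 - 17689\right) - 8955\right) + \left(66 - \frac{21}{10}\right)^{2} = \left(-17688 - 8955\right) + \left(66 - \frac{21}{10}\right)^{2} = -26643 + \left(\frac{639}{10}\right)^{2} = -26643 + \frac{408321}{100} = - \frac{2255979}{100}$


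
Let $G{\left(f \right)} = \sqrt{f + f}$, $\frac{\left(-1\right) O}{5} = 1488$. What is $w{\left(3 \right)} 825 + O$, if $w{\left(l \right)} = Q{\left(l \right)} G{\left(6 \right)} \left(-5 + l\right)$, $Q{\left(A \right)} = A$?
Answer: $-7440 - 9900 \sqrt{3} \approx -24587.0$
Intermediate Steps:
$O = -7440$ ($O = \left(-5\right) 1488 = -7440$)
$G{\left(f \right)} = \sqrt{2} \sqrt{f}$ ($G{\left(f \right)} = \sqrt{2 f} = \sqrt{2} \sqrt{f}$)
$w{\left(l \right)} = 2 l \sqrt{3} \left(-5 + l\right)$ ($w{\left(l \right)} = l \sqrt{2} \sqrt{6} \left(-5 + l\right) = l 2 \sqrt{3} \left(-5 + l\right) = 2 l \sqrt{3} \left(-5 + l\right)$)
$w{\left(3 \right)} 825 + O = 2 \cdot 3 \sqrt{3} \left(-5 + 3\right) 825 - 7440 = 2 \cdot 3 \sqrt{3} \left(-2\right) 825 - 7440 = - 12 \sqrt{3} \cdot 825 - 7440 = - 9900 \sqrt{3} - 7440 = -7440 - 9900 \sqrt{3}$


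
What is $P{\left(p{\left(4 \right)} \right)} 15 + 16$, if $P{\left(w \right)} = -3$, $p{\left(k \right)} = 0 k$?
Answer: $-29$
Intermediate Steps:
$p{\left(k \right)} = 0$
$P{\left(p{\left(4 \right)} \right)} 15 + 16 = \left(-3\right) 15 + 16 = -45 + 16 = -29$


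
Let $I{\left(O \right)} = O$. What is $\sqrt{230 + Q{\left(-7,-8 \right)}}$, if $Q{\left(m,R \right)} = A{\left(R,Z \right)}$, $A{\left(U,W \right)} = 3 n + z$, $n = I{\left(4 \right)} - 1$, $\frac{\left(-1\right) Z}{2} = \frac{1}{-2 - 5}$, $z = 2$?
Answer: $\sqrt{241} \approx 15.524$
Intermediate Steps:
$Z = \frac{2}{7}$ ($Z = - \frac{2}{-2 - 5} = - \frac{2}{-7} = \left(-2\right) \left(- \frac{1}{7}\right) = \frac{2}{7} \approx 0.28571$)
$n = 3$ ($n = 4 - 1 = 3$)
$A{\left(U,W \right)} = 11$ ($A{\left(U,W \right)} = 3 \cdot 3 + 2 = 9 + 2 = 11$)
$Q{\left(m,R \right)} = 11$
$\sqrt{230 + Q{\left(-7,-8 \right)}} = \sqrt{230 + 11} = \sqrt{241}$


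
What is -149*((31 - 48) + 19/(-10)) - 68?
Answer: 27481/10 ≈ 2748.1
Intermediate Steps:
-149*((31 - 48) + 19/(-10)) - 68 = -149*(-17 + 19*(-⅒)) - 68 = -149*(-17 - 19/10) - 68 = -149*(-189/10) - 68 = 28161/10 - 68 = 27481/10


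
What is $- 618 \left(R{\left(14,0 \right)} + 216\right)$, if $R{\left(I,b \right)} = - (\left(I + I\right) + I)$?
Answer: $-107532$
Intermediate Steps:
$R{\left(I,b \right)} = - 3 I$ ($R{\left(I,b \right)} = - (2 I + I) = - 3 I$)
$- 618 \left(R{\left(14,0 \right)} + 216\right) = - 618 \left(\left(-3\right) 14 + 216\right) = - 618 \left(-42 + 216\right) = - 618 \cdot 174 = \left(-1\right) 107532 = -107532$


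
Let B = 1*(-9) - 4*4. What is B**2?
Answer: 625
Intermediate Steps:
B = -25 (B = -9 - 16 = -25)
B**2 = (-25)**2 = 625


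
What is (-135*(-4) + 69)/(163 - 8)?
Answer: 609/155 ≈ 3.9290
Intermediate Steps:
(-135*(-4) + 69)/(163 - 8) = (540 + 69)/155 = 609*(1/155) = 609/155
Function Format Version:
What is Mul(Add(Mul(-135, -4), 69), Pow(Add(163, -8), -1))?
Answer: Rational(609, 155) ≈ 3.9290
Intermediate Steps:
Mul(Add(Mul(-135, -4), 69), Pow(Add(163, -8), -1)) = Mul(Add(540, 69), Pow(155, -1)) = Mul(609, Rational(1, 155)) = Rational(609, 155)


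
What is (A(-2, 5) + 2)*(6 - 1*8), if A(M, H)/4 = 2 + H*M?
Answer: 60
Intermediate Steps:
A(M, H) = 8 + 4*H*M (A(M, H) = 4*(2 + H*M) = 8 + 4*H*M)
(A(-2, 5) + 2)*(6 - 1*8) = ((8 + 4*5*(-2)) + 2)*(6 - 1*8) = ((8 - 40) + 2)*(6 - 8) = (-32 + 2)*(-2) = -30*(-2) = 60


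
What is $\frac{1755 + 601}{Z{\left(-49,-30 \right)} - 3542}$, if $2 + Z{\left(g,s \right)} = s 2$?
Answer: $- \frac{589}{901} \approx -0.65372$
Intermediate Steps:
$Z{\left(g,s \right)} = -2 + 2 s$ ($Z{\left(g,s \right)} = -2 + s 2 = -2 + 2 s$)
$\frac{1755 + 601}{Z{\left(-49,-30 \right)} - 3542} = \frac{1755 + 601}{\left(-2 + 2 \left(-30\right)\right) - 3542} = \frac{2356}{\left(-2 - 60\right) - 3542} = \frac{2356}{-62 - 3542} = \frac{2356}{-3604} = 2356 \left(- \frac{1}{3604}\right) = - \frac{589}{901}$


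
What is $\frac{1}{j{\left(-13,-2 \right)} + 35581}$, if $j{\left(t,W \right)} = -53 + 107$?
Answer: $\frac{1}{35635} \approx 2.8062 \cdot 10^{-5}$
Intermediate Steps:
$j{\left(t,W \right)} = 54$
$\frac{1}{j{\left(-13,-2 \right)} + 35581} = \frac{1}{54 + 35581} = \frac{1}{35635}$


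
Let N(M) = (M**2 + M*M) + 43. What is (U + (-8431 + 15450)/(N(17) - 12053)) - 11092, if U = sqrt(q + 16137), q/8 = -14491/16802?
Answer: -126810763/11432 + sqrt(1138410882173)/8401 ≈ -10966.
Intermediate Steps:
q = -57964/8401 (q = 8*(-14491/16802) = -57964/8401 ≈ -6.8997)
N(M) = 43 + 2*M**2 (N(M) = (M**2 + M**2) + 43 = 2*M**2 + 43 = 43 + 2*M**2)
U = sqrt(1138410882173)/8401 (U = sqrt(-57964/8401 + 16137) = sqrt(135508973/8401) = sqrt(1138410882173)/8401 ≈ 127.00)
(U + (-8431 + 15450)/(N(17) - 12053)) - 11092 = (sqrt(1138410882173)/8401 + (-8431 + 15450)/((43 + 2*17**2) - 12053)) - 11092 = (sqrt(1138410882173)/8401 + 7019/((43 + 2*289) - 12053)) - 11092 = (sqrt(1138410882173)/8401 + 7019/((43 + 578) - 12053)) - 11092 = (sqrt(1138410882173)/8401 + 7019/(621 - 12053)) - 11092 = (sqrt(1138410882173)/8401 + 7019/(-11432)) - 11092 = (sqrt(1138410882173)/8401 + 7019*(-1/11432)) - 11092 = (sqrt(1138410882173)/8401 - 7019/11432) - 11092 = (-7019/11432 + sqrt(1138410882173)/8401) - 11092 = -126810763/11432 + sqrt(1138410882173)/8401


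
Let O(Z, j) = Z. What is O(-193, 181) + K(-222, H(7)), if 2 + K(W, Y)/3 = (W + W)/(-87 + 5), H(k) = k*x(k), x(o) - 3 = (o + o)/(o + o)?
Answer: -7493/41 ≈ -182.76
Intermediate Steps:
x(o) = 4 (x(o) = 3 + (o + o)/(o + o) = 3 + (2*o)/((2*o)) = 3 + (2*o)*(1/(2*o)) = 3 + 1 = 4)
H(k) = 4*k (H(k) = k*4 = 4*k)
K(W, Y) = -6 - 3*W/41 (K(W, Y) = -6 + 3*((W + W)/(-87 + 5)) = -6 + 3*((2*W)/(-82)) = -6 + 3*((2*W)*(-1/82)) = -6 + 3*(-W/41) = -6 - 3*W/41)
O(-193, 181) + K(-222, H(7)) = -193 + (-6 - 3/41*(-222)) = -193 + (-6 + 666/41) = -193 + 420/41 = -7493/41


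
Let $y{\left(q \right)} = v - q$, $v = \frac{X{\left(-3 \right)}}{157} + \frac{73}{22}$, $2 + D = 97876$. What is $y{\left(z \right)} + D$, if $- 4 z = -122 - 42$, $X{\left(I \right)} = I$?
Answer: $\frac{337926577}{3454} \approx 97836.0$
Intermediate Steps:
$D = 97874$ ($D = -2 + 97876 = 97874$)
$z = 41$ ($z = - \frac{-122 - 42}{4} = \left(- \frac{1}{4}\right) \left(-164\right) = 41$)
$v = \frac{11395}{3454}$ ($v = - \frac{3}{157} + \frac{73}{22} = \frac{11395}{3454} \approx 3.2991$)
$y{\left(q \right)} = \frac{11395}{3454} - q$
$y{\left(z \right)} + D = \left(\frac{11395}{3454} - 41\right) + 97874 = - \frac{130219}{3454} + 97874 = \frac{337926577}{3454}$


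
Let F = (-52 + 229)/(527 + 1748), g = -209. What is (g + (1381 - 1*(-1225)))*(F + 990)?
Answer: 5399067519/2275 ≈ 2.3732e+6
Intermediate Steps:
F = 177/2275 ≈ 0.077802
(g + (1381 - 1*(-1225)))*(F + 990) = (-209 + (1381 - 1*(-1225)))*(177/2275 + 990) = (-209 + (1381 + 1225))*(2252427/2275) = (-209 + 2606)*(2252427/2275) = 2397*(2252427/2275) = 5399067519/2275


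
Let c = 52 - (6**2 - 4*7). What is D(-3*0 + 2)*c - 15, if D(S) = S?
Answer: 73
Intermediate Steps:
c = 44 (c = 52 - (36 - 28) = 52 - 1*8 = 52 - 8 = 44)
D(-3*0 + 2)*c - 15 = (-3*0 + 2)*44 - 15 = (0 + 2)*44 - 15 = 2*44 - 15 = 88 - 15 = 73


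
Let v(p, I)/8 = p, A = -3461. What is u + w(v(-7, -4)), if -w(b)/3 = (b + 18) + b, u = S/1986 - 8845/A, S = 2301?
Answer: 654623301/2291182 ≈ 285.71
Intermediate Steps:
v(p, I) = 8*p
u = 8509977/2291182 (u = 2301/1986 - 8845/(-3461) = 2301*(1/1986) - 8845*(-1/3461) = 767/662 + 8845/3461 = 8509977/2291182 ≈ 3.7142)
w(b) = -54 - 6*b (w(b) = -3*((b + 18) + b) = -3*((18 + b) + b) = -3*(18 + 2*b) = -54 - 6*b)
u + w(v(-7, -4)) = 8509977/2291182 + (-54 - 48*(-7)) = 8509977/2291182 + (-54 - 6*(-56)) = 8509977/2291182 + (-54 + 336) = 8509977/2291182 + 282 = 654623301/2291182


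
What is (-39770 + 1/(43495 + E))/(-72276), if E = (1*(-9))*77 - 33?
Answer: 1700923129/3091172244 ≈ 0.55025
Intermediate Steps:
E = -726 (E = -9*77 - 33 = -693 - 33 = -726)
(-39770 + 1/(43495 + E))/(-72276) = (-39770 + 1/(43495 - 726))/(-72276) = (-39770 + 1/42769)*(-1/72276) = -1700923129/42769*(-1/72276) = 1700923129/3091172244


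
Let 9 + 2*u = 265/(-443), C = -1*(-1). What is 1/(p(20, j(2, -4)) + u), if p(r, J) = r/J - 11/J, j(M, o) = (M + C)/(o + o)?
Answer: -443/12758 ≈ -0.034723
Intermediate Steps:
C = 1
j(M, o) = (1 + M)/(2*o) (j(M, o) = (M + 1)/(o + o) = (1 + M)/((2*o)) = (1 + M)*(1/(2*o)) = (1 + M)/(2*o))
p(r, J) = -11/J + r/J
u = -2126/443 (u = -9/2 + (265/(-443))/2 = -9/2 + (265*(-1/443))/2 = -9/2 + (1/2)*(-265/443) = -9/2 - 265/886 = -2126/443 ≈ -4.7991)
1/(p(20, j(2, -4)) + u) = 1/((-11 + 20)/(((1/2)*(1 + 2)/(-4))) - 2126/443) = 1/(9/((1/2)*(-1/4)*3) - 2126/443) = 1/(9/(-3/8) - 2126/443) = 1/(-8/3*9 - 2126/443) = 1/(-24 - 2126/443) = 1/(-12758/443) = -443/12758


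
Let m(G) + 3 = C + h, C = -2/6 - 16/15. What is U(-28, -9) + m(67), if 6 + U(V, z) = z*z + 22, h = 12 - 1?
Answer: 518/5 ≈ 103.60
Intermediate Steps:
h = 11
U(V, z) = 16 + z² (U(V, z) = -6 + (z*z + 22) = -6 + (z² + 22) = -6 + (22 + z²) = 16 + z²)
C = -7/5 (C = -2*⅙ - 16*1/15 = -⅓ - 16/15 = -7/5 ≈ -1.4000)
m(G) = 33/5 (m(G) = -3 + (-7/5 + 11) = -3 + 48/5 = 33/5)
U(-28, -9) + m(67) = (16 + (-9)²) + 33/5 = (16 + 81) + 33/5 = 97 + 33/5 = 518/5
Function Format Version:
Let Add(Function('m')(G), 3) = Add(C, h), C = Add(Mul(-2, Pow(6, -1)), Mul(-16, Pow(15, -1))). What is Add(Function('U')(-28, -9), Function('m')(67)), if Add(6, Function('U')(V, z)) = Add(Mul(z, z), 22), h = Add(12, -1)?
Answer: Rational(518, 5) ≈ 103.60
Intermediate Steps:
h = 11
Function('U')(V, z) = Add(16, Pow(z, 2)) (Function('U')(V, z) = Add(-6, Add(Mul(z, z), 22)) = Add(-6, Add(Pow(z, 2), 22)) = Add(-6, Add(22, Pow(z, 2))) = Add(16, Pow(z, 2)))
C = Rational(-7, 5) (C = Add(Mul(-2, Rational(1, 6)), Mul(-16, Rational(1, 15))) = Add(Rational(-1, 3), Rational(-16, 15)) = Rational(-7, 5) ≈ -1.4000)
Function('m')(G) = Rational(33, 5) (Function('m')(G) = Add(-3, Add(Rational(-7, 5), 11)) = Add(-3, Rational(48, 5)) = Rational(33, 5))
Add(Function('U')(-28, -9), Function('m')(67)) = Add(Add(16, Pow(-9, 2)), Rational(33, 5)) = Add(Add(16, 81), Rational(33, 5)) = Add(97, Rational(33, 5)) = Rational(518, 5)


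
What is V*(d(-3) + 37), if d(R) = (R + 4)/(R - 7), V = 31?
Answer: 11439/10 ≈ 1143.9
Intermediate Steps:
d(R) = (4 + R)/(-7 + R)
V*(d(-3) + 37) = 31*((4 - 3)/(-7 - 3) + 37) = 31*(1/(-10) + 37) = 31*(-⅒*1 + 37) = 31*(-⅒ + 37) = 31*(369/10) = 11439/10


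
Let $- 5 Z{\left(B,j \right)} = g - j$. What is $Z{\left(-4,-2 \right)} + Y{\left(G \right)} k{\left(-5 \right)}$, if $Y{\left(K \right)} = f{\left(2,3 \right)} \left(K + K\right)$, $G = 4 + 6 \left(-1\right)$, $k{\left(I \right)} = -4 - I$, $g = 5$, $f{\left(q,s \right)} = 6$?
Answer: $- \frac{127}{5} \approx -25.4$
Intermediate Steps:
$G = -2$ ($G = 4 - 6 = -2$)
$Y{\left(K \right)} = 12 K$ ($Y{\left(K \right)} = 6 \left(K + K\right) = 6 \cdot 2 K = 12 K$)
$Z{\left(B,j \right)} = -1 + \frac{j}{5}$ ($Z{\left(B,j \right)} = - \frac{5 - j}{5} = -1 + \frac{j}{5}$)
$Z{\left(-4,-2 \right)} + Y{\left(G \right)} k{\left(-5 \right)} = \left(-1 + \frac{1}{5} \left(-2\right)\right) + 12 \left(-2\right) \left(-4 - -5\right) = \left(-1 - \frac{2}{5}\right) - 24 \left(-4 + 5\right) = - \frac{7}{5} - 24 = - \frac{127}{5}$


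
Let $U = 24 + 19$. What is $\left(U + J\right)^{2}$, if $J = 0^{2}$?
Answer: $1849$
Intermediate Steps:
$J = 0$
$U = 43$
$\left(U + J\right)^{2} = \left(43 + 0\right)^{2} = 43^{2} = 1849$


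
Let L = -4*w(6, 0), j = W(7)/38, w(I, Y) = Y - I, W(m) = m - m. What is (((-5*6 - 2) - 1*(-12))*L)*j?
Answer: 0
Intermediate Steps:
W(m) = 0
j = 0 (j = 0/38 = 0*(1/38) = 0)
L = 24 (L = -4*(0 - 1*6) = -4*(0 - 6) = -4*(-6) = 24)
(((-5*6 - 2) - 1*(-12))*L)*j = (((-5*6 - 2) - 1*(-12))*24)*0 = (((-30 - 2) + 12)*24)*0 = ((-32 + 12)*24)*0 = -20*24*0 = -480*0 = 0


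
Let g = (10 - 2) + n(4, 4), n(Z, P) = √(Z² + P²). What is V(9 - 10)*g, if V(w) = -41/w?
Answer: 328 + 164*√2 ≈ 559.93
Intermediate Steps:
n(Z, P) = √(P² + Z²)
g = 8 + 4*√2 (g = (10 - 2) + √(4² + 4²) = 8 + √(16 + 16) = 8 + √32 = 8 + 4*√2 ≈ 13.657)
V(9 - 10)*g = (-41/(9 - 10))*(8 + 4*√2) = (-41/(-1))*(8 + 4*√2) = (-41*(-1))*(8 + 4*√2) = 41*(8 + 4*√2) = 328 + 164*√2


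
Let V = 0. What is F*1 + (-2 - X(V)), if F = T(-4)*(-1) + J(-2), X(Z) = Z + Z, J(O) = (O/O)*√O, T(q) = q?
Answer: 2 + I*√2 ≈ 2.0 + 1.4142*I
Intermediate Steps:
J(O) = √O (J(O) = 1*√O = √O)
X(Z) = 2*Z
F = 4 + I*√2 (F = -4*(-1) + √(-2) = 4 + I*√2 ≈ 4.0 + 1.4142*I)
F*1 + (-2 - X(V)) = (4 + I*√2)*1 + (-2 - 2*0) = (4 + I*√2) + (-2 - 1*0) = (4 + I*√2) + (-2 + 0) = (4 + I*√2) - 2 = 2 + I*√2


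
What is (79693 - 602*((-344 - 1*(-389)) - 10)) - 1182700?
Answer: -1124077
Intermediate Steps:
(79693 - 602*((-344 - 1*(-389)) - 10)) - 1182700 = (79693 - 602*((-344 + 389) - 10)) - 1182700 = (79693 - 602*(45 - 10)) - 1182700 = (79693 - 602*35) - 1182700 = (79693 - 21070) - 1182700 = 58623 - 1182700 = -1124077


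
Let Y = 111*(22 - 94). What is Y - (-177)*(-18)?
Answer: -11178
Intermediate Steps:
Y = -7992 (Y = 111*(-72) = -7992)
Y - (-177)*(-18) = -7992 - (-177)*(-18) = -7992 - 1*3186 = -7992 - 3186 = -11178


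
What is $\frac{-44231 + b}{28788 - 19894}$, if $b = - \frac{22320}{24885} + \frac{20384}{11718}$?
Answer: $- \frac{20472414875}{4116685734} \approx -4.973$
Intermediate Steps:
$b = \frac{390016}{462861}$ ($b = \left(-22320\right) \frac{1}{24885} + 20384 \cdot \frac{1}{11718} = - \frac{496}{553} + \frac{1456}{837} = \frac{390016}{462861} \approx 0.84262$)
$\frac{-44231 + b}{28788 - 19894} = \frac{-44231 + \frac{390016}{462861}}{28788 - 19894} = - \frac{20472414875}{462861 \cdot 8894} = \left(- \frac{20472414875}{462861}\right) \frac{1}{8894} = - \frac{20472414875}{4116685734}$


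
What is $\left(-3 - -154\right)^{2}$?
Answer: $22801$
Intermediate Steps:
$\left(-3 - -154\right)^{2} = \left(-3 + 154\right)^{2} = 151^{2} = 22801$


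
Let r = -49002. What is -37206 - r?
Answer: 11796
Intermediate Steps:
-37206 - r = -37206 - 1*(-49002) = -37206 + 49002 = 11796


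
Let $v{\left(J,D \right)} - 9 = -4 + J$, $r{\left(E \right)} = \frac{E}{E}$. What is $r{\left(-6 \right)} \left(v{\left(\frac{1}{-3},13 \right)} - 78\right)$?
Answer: $- \frac{220}{3} \approx -73.333$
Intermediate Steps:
$r{\left(E \right)} = 1$
$v{\left(J,D \right)} = 5 + J$ ($v{\left(J,D \right)} = 9 + \left(-4 + J\right) = 5 + J$)
$r{\left(-6 \right)} \left(v{\left(\frac{1}{-3},13 \right)} - 78\right) = 1 \left(\left(5 + \frac{1}{-3}\right) - 78\right) = 1 \left(\left(5 - \frac{1}{3}\right) - 78\right) = 1 \left(\frac{14}{3} - 78\right) = 1 \left(- \frac{220}{3}\right) = - \frac{220}{3}$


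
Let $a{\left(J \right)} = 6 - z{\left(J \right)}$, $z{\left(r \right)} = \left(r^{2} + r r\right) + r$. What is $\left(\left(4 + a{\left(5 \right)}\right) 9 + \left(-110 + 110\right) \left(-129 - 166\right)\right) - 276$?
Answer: $-681$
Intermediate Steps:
$z{\left(r \right)} = r + 2 r^{2}$ ($z{\left(r \right)} = \left(r^{2} + r^{2}\right) + r = 2 r^{2} + r = r + 2 r^{2}$)
$a{\left(J \right)} = 6 - J \left(1 + 2 J\right)$
$\left(\left(4 + a{\left(5 \right)}\right) 9 + \left(-110 + 110\right) \left(-129 - 166\right)\right) - 276 = \left(\left(4 + \left(6 - 5 \left(1 + 2 \cdot 5\right)\right)\right) 9 + \left(-110 + 110\right) \left(-129 - 166\right)\right) - 276 = \left(\left(4 + \left(6 - 5 \left(1 + 10\right)\right)\right) 9 + 0 \left(-295\right)\right) - 276 = \left(\left(4 + \left(6 - 5 \cdot 11\right)\right) 9 + 0\right) - 276 = \left(\left(4 + \left(6 - 55\right)\right) 9 + 0\right) - 276 = \left(\left(4 - 49\right) 9 + 0\right) - 276 = \left(\left(-45\right) 9 + 0\right) - 276 = \left(-405 + 0\right) - 276 = -405 - 276 = -681$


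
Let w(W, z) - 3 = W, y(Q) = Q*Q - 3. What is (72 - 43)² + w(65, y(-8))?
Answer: 909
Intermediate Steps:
y(Q) = -3 + Q² (y(Q) = Q² - 3 = -3 + Q²)
w(W, z) = 3 + W
(72 - 43)² + w(65, y(-8)) = (72 - 43)² + (3 + 65) = 29² + 68 = 841 + 68 = 909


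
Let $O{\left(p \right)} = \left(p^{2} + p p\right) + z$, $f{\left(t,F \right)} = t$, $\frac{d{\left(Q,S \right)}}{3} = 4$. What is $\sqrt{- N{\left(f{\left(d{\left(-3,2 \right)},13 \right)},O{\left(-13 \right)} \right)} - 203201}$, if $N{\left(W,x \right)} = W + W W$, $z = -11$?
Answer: $i \sqrt{203357} \approx 450.95 i$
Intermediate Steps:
$d{\left(Q,S \right)} = 12$ ($d{\left(Q,S \right)} = 3 \cdot 4 = 12$)
$O{\left(p \right)} = -11 + 2 p^{2}$ ($O{\left(p \right)} = \left(p^{2} + p p\right) - 11 = \left(p^{2} + p^{2}\right) - 11 = 2 p^{2} - 11 = -11 + 2 p^{2}$)
$N{\left(W,x \right)} = W + W^{2}$
$\sqrt{- N{\left(f{\left(d{\left(-3,2 \right)},13 \right)},O{\left(-13 \right)} \right)} - 203201} = \sqrt{- 12 \left(1 + 12\right) - 203201} = \sqrt{- 12 \cdot 13 - 203201} = \sqrt{\left(-1\right) 156 - 203201} = \sqrt{-156 - 203201} = \sqrt{-203357} = i \sqrt{203357}$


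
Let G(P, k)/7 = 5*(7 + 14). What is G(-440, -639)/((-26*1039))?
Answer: -735/27014 ≈ -0.027208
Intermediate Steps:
G(P, k) = 735 (G(P, k) = 7*(5*(7 + 14)) = 7*(5*21) = 7*105 = 735)
G(-440, -639)/((-26*1039)) = 735/((-26*1039)) = 735/(-27014) = 735*(-1/27014) = -735/27014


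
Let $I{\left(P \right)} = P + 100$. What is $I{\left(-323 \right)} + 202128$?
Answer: $201905$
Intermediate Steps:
$I{\left(P \right)} = 100 + P$
$I{\left(-323 \right)} + 202128 = \left(100 - 323\right) + 202128 = -223 + 202128 = 201905$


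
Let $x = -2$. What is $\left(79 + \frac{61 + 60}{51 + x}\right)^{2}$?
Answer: $\frac{15936064}{2401} \approx 6637.3$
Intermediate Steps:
$\left(79 + \frac{61 + 60}{51 + x}\right)^{2} = \left(79 + \frac{61 + 60}{51 - 2}\right)^{2} = \left(79 + \frac{121}{49}\right)^{2} = \left(\frac{3992}{49}\right)^{2} = \frac{15936064}{2401}$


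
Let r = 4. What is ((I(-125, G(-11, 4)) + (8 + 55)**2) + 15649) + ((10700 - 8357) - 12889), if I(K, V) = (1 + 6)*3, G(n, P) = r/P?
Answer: 9093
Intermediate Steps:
G(n, P) = 4/P
I(K, V) = 21 (I(K, V) = 7*3 = 21)
((I(-125, G(-11, 4)) + (8 + 55)**2) + 15649) + ((10700 - 8357) - 12889) = ((21 + (8 + 55)**2) + 15649) + ((10700 - 8357) - 12889) = ((21 + 63**2) + 15649) + (2343 - 12889) = ((21 + 3969) + 15649) - 10546 = (3990 + 15649) - 10546 = 19639 - 10546 = 9093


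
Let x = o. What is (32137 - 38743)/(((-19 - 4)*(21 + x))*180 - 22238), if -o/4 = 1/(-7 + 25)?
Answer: 1101/18043 ≈ 0.061021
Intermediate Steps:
o = -2/9 (o = -4/(-7 + 25) = -4/18 = -4*1/18 = -2/9 ≈ -0.22222)
x = -2/9 ≈ -0.22222
(32137 - 38743)/(((-19 - 4)*(21 + x))*180 - 22238) = (32137 - 38743)/(((-19 - 4)*(21 - 2/9))*180 - 22238) = -6606/(-23*187/9*180 - 22238) = -6606/(-4301/9*180 - 22238) = -6606/(-86020 - 22238) = -6606/(-108258) = -6606*(-1/108258) = 1101/18043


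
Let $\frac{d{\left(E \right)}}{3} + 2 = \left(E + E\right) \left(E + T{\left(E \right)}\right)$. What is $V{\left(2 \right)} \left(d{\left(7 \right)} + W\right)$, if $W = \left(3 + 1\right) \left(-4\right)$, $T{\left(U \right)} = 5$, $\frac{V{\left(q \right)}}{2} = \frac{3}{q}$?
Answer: $1446$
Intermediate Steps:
$V{\left(q \right)} = \frac{6}{q}$ ($V{\left(q \right)} = 2 \frac{3}{q} = \frac{6}{q}$)
$d{\left(E \right)} = -6 + 6 E \left(5 + E\right)$ ($d{\left(E \right)} = -6 + 3 \left(E + E\right) \left(E + 5\right) = -6 + 3 \cdot 2 E \left(5 + E\right) = -6 + 6 E \left(5 + E\right)$)
$W = -16$ ($W = 4 \left(-4\right) = -16$)
$V{\left(2 \right)} \left(d{\left(7 \right)} + W\right) = \frac{6}{2} \left(\left(-6 + 6 \cdot 7^{2} + 30 \cdot 7\right) - 16\right) = 6 \cdot \frac{1}{2} \left(\left(-6 + 6 \cdot 49 + 210\right) - 16\right) = 3 \left(\left(-6 + 294 + 210\right) - 16\right) = 3 \left(498 - 16\right) = 3 \cdot 482 = 1446$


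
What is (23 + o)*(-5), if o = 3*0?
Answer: -115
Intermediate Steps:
o = 0
(23 + o)*(-5) = (23 + 0)*(-5) = 23*(-5) = -115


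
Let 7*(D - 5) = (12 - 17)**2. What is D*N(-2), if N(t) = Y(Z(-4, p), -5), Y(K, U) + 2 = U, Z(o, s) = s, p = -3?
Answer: -60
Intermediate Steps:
Y(K, U) = -2 + U
N(t) = -7 (N(t) = -2 - 5 = -7)
D = 60/7 (D = 5 + (12 - 17)**2/7 = 5 + (1/7)*(-5)**2 = 5 + (1/7)*25 = 5 + 25/7 = 60/7 ≈ 8.5714)
D*N(-2) = (60/7)*(-7) = -60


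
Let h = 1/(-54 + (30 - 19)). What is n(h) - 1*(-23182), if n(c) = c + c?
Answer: 996824/43 ≈ 23182.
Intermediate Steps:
h = -1/43 (h = 1/(-54 + 11) = 1/(-43) = -1/43 ≈ -0.023256)
n(c) = 2*c
n(h) - 1*(-23182) = 2*(-1/43) - 1*(-23182) = -2/43 + 23182 = 996824/43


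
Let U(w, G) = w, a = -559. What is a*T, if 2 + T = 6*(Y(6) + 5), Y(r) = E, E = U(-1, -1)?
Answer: -12298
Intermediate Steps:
E = -1
Y(r) = -1
T = 22 (T = -2 + 6*(-1 + 5) = -2 + 6*4 = -2 + 24 = 22)
a*T = -559*22 = -12298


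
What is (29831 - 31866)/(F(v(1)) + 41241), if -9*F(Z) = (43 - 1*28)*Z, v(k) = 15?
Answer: -2035/41216 ≈ -0.049374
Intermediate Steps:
F(Z) = -5*Z/3 (F(Z) = -(43 - 1*28)*Z/9 = -(43 - 28)*Z/9 = -5*Z/3)
(29831 - 31866)/(F(v(1)) + 41241) = (29831 - 31866)/(-5/3*15 + 41241) = -2035/(-25 + 41241) = -2035/41216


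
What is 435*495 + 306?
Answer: 215631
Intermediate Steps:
435*495 + 306 = 215325 + 306 = 215631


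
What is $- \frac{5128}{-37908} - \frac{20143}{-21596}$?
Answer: $\frac{218581283}{204665292} \approx 1.068$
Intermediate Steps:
$- \frac{5128}{-37908} - \frac{20143}{-21596} = \left(-5128\right) \left(- \frac{1}{37908}\right) - - \frac{20143}{21596} = \frac{1282}{9477} + \frac{20143}{21596} = \frac{218581283}{204665292}$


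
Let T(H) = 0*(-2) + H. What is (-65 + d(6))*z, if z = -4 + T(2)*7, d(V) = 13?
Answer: -520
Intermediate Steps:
T(H) = H (T(H) = 0 + H = H)
z = 10 (z = -4 + 2*7 = -4 + 14 = 10)
(-65 + d(6))*z = (-65 + 13)*10 = -52*10 = -520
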